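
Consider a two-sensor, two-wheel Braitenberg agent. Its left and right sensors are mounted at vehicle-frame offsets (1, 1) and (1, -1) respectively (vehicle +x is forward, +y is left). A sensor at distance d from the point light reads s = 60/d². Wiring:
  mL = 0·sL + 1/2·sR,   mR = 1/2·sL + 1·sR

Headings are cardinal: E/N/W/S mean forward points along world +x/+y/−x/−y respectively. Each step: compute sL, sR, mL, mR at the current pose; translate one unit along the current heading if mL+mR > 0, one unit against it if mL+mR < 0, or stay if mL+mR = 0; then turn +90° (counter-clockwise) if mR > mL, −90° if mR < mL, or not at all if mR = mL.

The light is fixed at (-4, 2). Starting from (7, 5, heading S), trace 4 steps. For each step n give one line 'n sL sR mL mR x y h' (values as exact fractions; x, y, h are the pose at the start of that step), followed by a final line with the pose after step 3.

0 15/37 15/26 15/52 375/481 7 5 S
1 20/51 12/29 6/29 902/1479 7 4 E
2 6/13 30/89 15/89 657/1157 8 4 N
3 12/25 60/137 30/137 2322/3425 8 5 W
final 7 5 S

n=0: pose=(7,5,S); sL=15/37, sR=15/26; mL=15/52, mR=375/481; mL+mR=2055/1924 → advance +1; mR−mL=945/1924 → turn +1·90°
n=1: pose=(7,4,E); sL=20/51, sR=12/29; mL=6/29, mR=902/1479; mL+mR=1208/1479 → advance +1; mR−mL=596/1479 → turn +1·90°
n=2: pose=(8,4,N); sL=6/13, sR=30/89; mL=15/89, mR=657/1157; mL+mR=852/1157 → advance +1; mR−mL=462/1157 → turn +1·90°
n=3: pose=(8,5,W); sL=12/25, sR=60/137; mL=30/137, mR=2322/3425; mL+mR=3072/3425 → advance +1; mR−mL=1572/3425 → turn +1·90°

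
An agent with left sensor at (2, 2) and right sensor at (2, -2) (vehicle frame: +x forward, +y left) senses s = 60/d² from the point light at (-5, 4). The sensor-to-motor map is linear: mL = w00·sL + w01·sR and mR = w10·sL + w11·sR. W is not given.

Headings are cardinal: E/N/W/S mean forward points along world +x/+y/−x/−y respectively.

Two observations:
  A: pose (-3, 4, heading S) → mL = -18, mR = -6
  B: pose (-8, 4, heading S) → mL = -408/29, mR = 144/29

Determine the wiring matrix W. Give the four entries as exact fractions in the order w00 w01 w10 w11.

-1 -1 1/2 -1/2

obs A: pose=(-3,4,S) → sL=3, sR=15, mL=-18, mR=-6
obs B: pose=(-8,4,S) → sL=12, sR=60/29, mL=-408/29, mR=144/29
sensor matrix S = [[3, 15], [12, 60/29]]; det S = -5040/29
solve [mL_A; mL_B] = S·[w00; w01] and [mR_A; mR_B] = S·[w10; w11]:
  w00 = -1, w01 = -1, w10 = 1/2, w11 = -1/2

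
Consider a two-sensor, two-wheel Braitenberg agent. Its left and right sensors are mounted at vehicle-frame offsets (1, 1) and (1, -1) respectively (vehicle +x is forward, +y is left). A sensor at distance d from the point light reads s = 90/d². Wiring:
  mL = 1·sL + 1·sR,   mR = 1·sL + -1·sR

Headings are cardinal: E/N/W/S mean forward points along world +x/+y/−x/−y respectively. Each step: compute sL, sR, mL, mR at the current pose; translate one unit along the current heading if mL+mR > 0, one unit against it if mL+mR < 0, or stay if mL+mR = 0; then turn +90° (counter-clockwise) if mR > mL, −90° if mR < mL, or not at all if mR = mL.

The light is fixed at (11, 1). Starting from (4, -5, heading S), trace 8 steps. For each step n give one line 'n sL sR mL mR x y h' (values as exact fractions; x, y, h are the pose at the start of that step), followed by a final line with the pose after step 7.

n=0: pose=(4,-5,S); sL=18/17, sR=90/113; mL=3564/1921, mR=504/1921; mL+mR=36/17 → advance +1; mR−mL=-180/113 → turn -1·90°
n=1: pose=(4,-6,W); sL=45/64, sR=9/10; mL=513/320, mR=-63/320; mL+mR=45/32 → advance +1; mR−mL=-9/5 → turn -1·90°
n=2: pose=(3,-6,N); sL=10/13, sR=18/17; mL=404/221, mR=-64/221; mL+mR=20/13 → advance +1; mR−mL=-36/17 → turn -1·90°
n=3: pose=(3,-5,E); sL=45/37, sR=45/49; mL=3870/1813, mR=540/1813; mL+mR=90/37 → advance +1; mR−mL=-90/49 → turn -1·90°
n=4: pose=(4,-5,S); sL=18/17, sR=90/113; mL=3564/1921, mR=504/1921; mL+mR=36/17 → advance +1; mR−mL=-180/113 → turn -1·90°
n=5: pose=(4,-6,W); sL=45/64, sR=9/10; mL=513/320, mR=-63/320; mL+mR=45/32 → advance +1; mR−mL=-9/5 → turn -1·90°
n=6: pose=(3,-6,N); sL=10/13, sR=18/17; mL=404/221, mR=-64/221; mL+mR=20/13 → advance +1; mR−mL=-36/17 → turn -1·90°
n=7: pose=(3,-5,E); sL=45/37, sR=45/49; mL=3870/1813, mR=540/1813; mL+mR=90/37 → advance +1; mR−mL=-90/49 → turn -1·90°

0 18/17 90/113 3564/1921 504/1921 4 -5 S
1 45/64 9/10 513/320 -63/320 4 -6 W
2 10/13 18/17 404/221 -64/221 3 -6 N
3 45/37 45/49 3870/1813 540/1813 3 -5 E
4 18/17 90/113 3564/1921 504/1921 4 -5 S
5 45/64 9/10 513/320 -63/320 4 -6 W
6 10/13 18/17 404/221 -64/221 3 -6 N
7 45/37 45/49 3870/1813 540/1813 3 -5 E
final 4 -5 S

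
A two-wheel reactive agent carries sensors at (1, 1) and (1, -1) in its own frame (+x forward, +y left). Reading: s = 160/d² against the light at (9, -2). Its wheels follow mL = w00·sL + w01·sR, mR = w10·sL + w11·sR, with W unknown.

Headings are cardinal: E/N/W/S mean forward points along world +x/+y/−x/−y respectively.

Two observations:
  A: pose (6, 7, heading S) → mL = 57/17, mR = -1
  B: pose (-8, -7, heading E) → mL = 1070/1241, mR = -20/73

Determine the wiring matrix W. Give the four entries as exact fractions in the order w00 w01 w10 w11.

obs A: pose=(6,7,S) → sL=40/17, sR=2, mL=57/17, mR=-1
obs B: pose=(-8,-7,E) → sL=10/17, sR=40/73, mL=1070/1241, mR=-20/73
sensor matrix S = [[40/17, 2], [10/17, 40/73]]; det S = 140/1241
solve [mL_A; mL_B] = S·[w00; w01] and [mR_A; mR_B] = S·[w10; w11]:
  w00 = 1, w01 = 1/2, w10 = 0, w11 = -1/2

1 1/2 0 -1/2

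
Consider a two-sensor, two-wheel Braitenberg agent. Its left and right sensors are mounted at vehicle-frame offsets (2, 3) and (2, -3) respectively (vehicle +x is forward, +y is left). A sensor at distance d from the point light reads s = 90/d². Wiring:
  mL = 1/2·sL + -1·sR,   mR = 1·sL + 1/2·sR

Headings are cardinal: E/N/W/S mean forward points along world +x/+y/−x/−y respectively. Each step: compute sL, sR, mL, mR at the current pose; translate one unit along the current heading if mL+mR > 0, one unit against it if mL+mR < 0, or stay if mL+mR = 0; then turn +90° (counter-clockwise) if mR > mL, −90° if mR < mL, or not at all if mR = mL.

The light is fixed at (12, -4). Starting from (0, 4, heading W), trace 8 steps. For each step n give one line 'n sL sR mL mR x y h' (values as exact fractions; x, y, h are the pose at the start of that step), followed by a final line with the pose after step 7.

n=0: pose=(0,4,W); sL=90/221, sR=90/317; mL=-5625/70057, mR=38475/70057; mL+mR=32850/70057 → advance +1; mR−mL=44100/70057 → turn +1·90°
n=1: pose=(-1,4,S); sL=45/68, sR=45/146; mL=225/9928, mR=2025/2482; mL+mR=8325/9928 → advance +1; mR−mL=7875/9928 → turn +1·90°
n=2: pose=(-1,3,E); sL=90/221, sR=90/137; mL=-13725/30277, mR=22275/30277; mL+mR=8550/30277 → advance +1; mR−mL=36000/30277 → turn +1·90°
n=3: pose=(0,3,N); sL=5/17, sR=5/9; mL=-125/306, mR=175/306; mL+mR=25/153 → advance +1; mR−mL=50/51 → turn +1·90°
n=4: pose=(0,4,W); sL=90/221, sR=90/317; mL=-5625/70057, mR=38475/70057; mL+mR=32850/70057 → advance +1; mR−mL=44100/70057 → turn +1·90°
n=5: pose=(-1,4,S); sL=45/68, sR=45/146; mL=225/9928, mR=2025/2482; mL+mR=8325/9928 → advance +1; mR−mL=7875/9928 → turn +1·90°
n=6: pose=(-1,3,E); sL=90/221, sR=90/137; mL=-13725/30277, mR=22275/30277; mL+mR=8550/30277 → advance +1; mR−mL=36000/30277 → turn +1·90°
n=7: pose=(0,3,N); sL=5/17, sR=5/9; mL=-125/306, mR=175/306; mL+mR=25/153 → advance +1; mR−mL=50/51 → turn +1·90°

0 90/221 90/317 -5625/70057 38475/70057 0 4 W
1 45/68 45/146 225/9928 2025/2482 -1 4 S
2 90/221 90/137 -13725/30277 22275/30277 -1 3 E
3 5/17 5/9 -125/306 175/306 0 3 N
4 90/221 90/317 -5625/70057 38475/70057 0 4 W
5 45/68 45/146 225/9928 2025/2482 -1 4 S
6 90/221 90/137 -13725/30277 22275/30277 -1 3 E
7 5/17 5/9 -125/306 175/306 0 3 N
final 0 4 W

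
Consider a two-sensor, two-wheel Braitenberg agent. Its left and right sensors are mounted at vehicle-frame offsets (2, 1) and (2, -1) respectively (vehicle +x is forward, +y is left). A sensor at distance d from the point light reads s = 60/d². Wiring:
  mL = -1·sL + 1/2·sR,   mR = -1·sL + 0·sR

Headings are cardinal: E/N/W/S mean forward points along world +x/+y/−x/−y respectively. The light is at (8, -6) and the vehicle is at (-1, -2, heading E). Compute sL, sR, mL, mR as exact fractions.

left sensor world pos  = (1, -1); dL² = 74
right sensor world pos = (1, -3); dR² = 58
sL = 60/74 = 30/37
sR = 60/58 = 30/29
mL = -1·sL + 1/2·sR = -315/1073
mR = -1·sL + 0·sR = -30/37

30/37 30/29 -315/1073 -30/37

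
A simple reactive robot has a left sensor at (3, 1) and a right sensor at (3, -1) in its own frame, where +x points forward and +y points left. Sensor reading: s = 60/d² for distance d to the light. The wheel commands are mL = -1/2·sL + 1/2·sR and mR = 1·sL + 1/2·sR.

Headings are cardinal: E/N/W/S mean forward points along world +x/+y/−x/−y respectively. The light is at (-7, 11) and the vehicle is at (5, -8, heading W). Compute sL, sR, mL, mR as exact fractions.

left sensor world pos  = (2, -9); dL² = 481
right sensor world pos = (2, -7); dR² = 405
sL = 60/481 = 60/481
sR = 60/405 = 4/27
mL = -1/2·sL + 1/2·sR = 152/12987
mR = 1·sL + 1/2·sR = 2582/12987

60/481 4/27 152/12987 2582/12987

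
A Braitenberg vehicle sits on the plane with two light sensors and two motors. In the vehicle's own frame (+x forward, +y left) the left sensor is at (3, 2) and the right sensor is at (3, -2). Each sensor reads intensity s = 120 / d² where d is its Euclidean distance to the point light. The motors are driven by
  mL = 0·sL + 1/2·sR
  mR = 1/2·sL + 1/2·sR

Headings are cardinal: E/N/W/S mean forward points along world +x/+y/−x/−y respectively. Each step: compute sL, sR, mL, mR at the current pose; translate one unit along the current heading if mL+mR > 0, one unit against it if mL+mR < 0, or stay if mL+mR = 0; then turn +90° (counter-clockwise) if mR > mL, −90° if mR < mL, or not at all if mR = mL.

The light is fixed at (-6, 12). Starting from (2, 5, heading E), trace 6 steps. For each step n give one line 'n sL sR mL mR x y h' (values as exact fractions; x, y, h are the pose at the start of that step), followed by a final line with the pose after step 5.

0 60/73 60/101 30/101 5220/7373 2 5 E
1 24/13 120/137 60/137 2424/1781 3 5 N
2 6/5 30/13 15/13 114/65 3 6 W
3 120/181 40/39 20/39 5960/7059 2 6 S
4 60/73 60/101 30/101 5220/7373 2 5 E
5 24/13 120/137 60/137 2424/1781 3 5 N
final 3 6 W

n=0: pose=(2,5,E); sL=60/73, sR=60/101; mL=30/101, mR=5220/7373; mL+mR=7410/7373 → advance +1; mR−mL=30/73 → turn +1·90°
n=1: pose=(3,5,N); sL=24/13, sR=120/137; mL=60/137, mR=2424/1781; mL+mR=3204/1781 → advance +1; mR−mL=12/13 → turn +1·90°
n=2: pose=(3,6,W); sL=6/5, sR=30/13; mL=15/13, mR=114/65; mL+mR=189/65 → advance +1; mR−mL=3/5 → turn +1·90°
n=3: pose=(2,6,S); sL=120/181, sR=40/39; mL=20/39, mR=5960/7059; mL+mR=9580/7059 → advance +1; mR−mL=60/181 → turn +1·90°
n=4: pose=(2,5,E); sL=60/73, sR=60/101; mL=30/101, mR=5220/7373; mL+mR=7410/7373 → advance +1; mR−mL=30/73 → turn +1·90°
n=5: pose=(3,5,N); sL=24/13, sR=120/137; mL=60/137, mR=2424/1781; mL+mR=3204/1781 → advance +1; mR−mL=12/13 → turn +1·90°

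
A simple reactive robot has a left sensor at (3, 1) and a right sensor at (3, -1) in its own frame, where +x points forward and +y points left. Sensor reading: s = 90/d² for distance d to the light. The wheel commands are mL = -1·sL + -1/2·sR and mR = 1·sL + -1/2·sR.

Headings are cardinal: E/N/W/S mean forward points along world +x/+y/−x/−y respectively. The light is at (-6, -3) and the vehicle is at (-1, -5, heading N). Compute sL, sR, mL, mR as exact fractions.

90/17 90/37 -4095/629 2565/629

left sensor world pos  = (-2, -2); dL² = 17
right sensor world pos = (0, -2); dR² = 37
sL = 90/17 = 90/17
sR = 90/37 = 90/37
mL = -1·sL + -1/2·sR = -4095/629
mR = 1·sL + -1/2·sR = 2565/629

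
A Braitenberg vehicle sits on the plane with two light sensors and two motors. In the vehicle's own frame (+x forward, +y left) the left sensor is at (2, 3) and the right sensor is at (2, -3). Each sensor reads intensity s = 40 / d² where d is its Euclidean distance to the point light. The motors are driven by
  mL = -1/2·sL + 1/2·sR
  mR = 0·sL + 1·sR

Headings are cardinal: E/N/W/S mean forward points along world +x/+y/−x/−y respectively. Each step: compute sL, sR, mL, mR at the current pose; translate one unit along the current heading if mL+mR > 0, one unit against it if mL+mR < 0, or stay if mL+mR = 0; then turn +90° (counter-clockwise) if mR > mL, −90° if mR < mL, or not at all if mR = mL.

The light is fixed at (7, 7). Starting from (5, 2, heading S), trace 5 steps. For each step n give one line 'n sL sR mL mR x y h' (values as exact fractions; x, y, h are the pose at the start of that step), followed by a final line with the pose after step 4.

n=0: pose=(5,2,S); sL=4/5, sR=20/37; mL=-24/185, mR=20/37; mL+mR=76/185 → advance +1; mR−mL=124/185 → turn +1·90°
n=1: pose=(5,1,E); sL=40/9, sR=40/81; mL=-160/81, mR=40/81; mL+mR=-40/27 → advance -1; mR−mL=200/81 → turn +1·90°
n=2: pose=(4,1,N); sL=10/13, sR=5/2; mL=45/52, mR=5/2; mL+mR=175/52 → advance +1; mR−mL=85/52 → turn +1·90°
n=3: pose=(4,2,W); sL=40/89, sR=40/29; mL=1200/2581, mR=40/29; mL+mR=4760/2581 → advance +1; mR−mL=2360/2581 → turn +1·90°
n=4: pose=(3,2,S); sL=4/5, sR=20/49; mL=-48/245, mR=20/49; mL+mR=52/245 → advance +1; mR−mL=148/245 → turn +1·90°

0 4/5 20/37 -24/185 20/37 5 2 S
1 40/9 40/81 -160/81 40/81 5 1 E
2 10/13 5/2 45/52 5/2 4 1 N
3 40/89 40/29 1200/2581 40/29 4 2 W
4 4/5 20/49 -48/245 20/49 3 2 S
final 3 1 E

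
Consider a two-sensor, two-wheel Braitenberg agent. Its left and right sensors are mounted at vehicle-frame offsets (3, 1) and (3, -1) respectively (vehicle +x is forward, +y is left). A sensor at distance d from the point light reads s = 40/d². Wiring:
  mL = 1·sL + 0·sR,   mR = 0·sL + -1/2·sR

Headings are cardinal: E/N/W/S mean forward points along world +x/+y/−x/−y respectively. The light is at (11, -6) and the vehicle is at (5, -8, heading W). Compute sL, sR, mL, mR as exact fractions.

4/9 20/41 4/9 -10/41

left sensor world pos  = (2, -9); dL² = 90
right sensor world pos = (2, -7); dR² = 82
sL = 40/90 = 4/9
sR = 40/82 = 20/41
mL = 1·sL + 0·sR = 4/9
mR = 0·sL + -1/2·sR = -10/41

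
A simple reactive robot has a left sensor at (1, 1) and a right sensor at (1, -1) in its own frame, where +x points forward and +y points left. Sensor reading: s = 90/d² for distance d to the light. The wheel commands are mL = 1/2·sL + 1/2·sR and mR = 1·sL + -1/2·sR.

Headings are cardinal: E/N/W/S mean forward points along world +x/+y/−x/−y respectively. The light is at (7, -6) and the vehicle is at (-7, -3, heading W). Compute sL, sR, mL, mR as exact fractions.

left sensor world pos  = (-8, -4); dL² = 229
right sensor world pos = (-8, -2); dR² = 241
sL = 90/229 = 90/229
sR = 90/241 = 90/241
mL = 1/2·sL + 1/2·sR = 21150/55189
mR = 1·sL + -1/2·sR = 11385/55189

90/229 90/241 21150/55189 11385/55189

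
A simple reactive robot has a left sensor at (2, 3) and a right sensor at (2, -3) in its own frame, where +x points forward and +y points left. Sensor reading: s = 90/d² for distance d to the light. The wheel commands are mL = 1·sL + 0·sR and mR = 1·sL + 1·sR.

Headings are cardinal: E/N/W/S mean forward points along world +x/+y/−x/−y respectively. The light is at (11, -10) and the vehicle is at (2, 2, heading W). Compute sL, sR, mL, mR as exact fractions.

left sensor world pos  = (0, -1); dL² = 202
right sensor world pos = (0, 5); dR² = 346
sL = 90/202 = 45/101
sR = 90/346 = 45/173
mL = 1·sL + 0·sR = 45/101
mR = 1·sL + 1·sR = 12330/17473

45/101 45/173 45/101 12330/17473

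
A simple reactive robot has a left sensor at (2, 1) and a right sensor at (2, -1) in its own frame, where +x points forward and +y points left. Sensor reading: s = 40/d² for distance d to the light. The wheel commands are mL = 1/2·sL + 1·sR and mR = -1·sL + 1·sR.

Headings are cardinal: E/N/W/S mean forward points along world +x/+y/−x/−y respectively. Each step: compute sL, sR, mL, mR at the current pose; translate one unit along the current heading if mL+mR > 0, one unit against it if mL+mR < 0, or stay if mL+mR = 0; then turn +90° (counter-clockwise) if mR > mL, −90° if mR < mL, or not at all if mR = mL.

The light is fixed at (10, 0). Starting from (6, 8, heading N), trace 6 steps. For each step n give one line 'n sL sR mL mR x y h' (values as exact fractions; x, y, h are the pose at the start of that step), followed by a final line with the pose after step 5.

n=0: pose=(6,8,N); sL=8/25, sR=40/109; mL=1436/2725, mR=128/2725; mL+mR=1564/2725 → advance +1; mR−mL=-12/25 → turn -1·90°
n=1: pose=(6,9,E); sL=5/13, sR=10/17; mL=345/442, mR=45/221; mL+mR=435/442 → advance +1; mR−mL=-15/26 → turn -1·90°
n=2: pose=(7,9,S); sL=40/53, sR=8/13; mL=684/689, mR=-96/689; mL+mR=588/689 → advance +1; mR−mL=-60/53 → turn -1·90°
n=3: pose=(7,8,W); sL=20/37, sR=20/53; mL=1270/1961, mR=-320/1961; mL+mR=950/1961 → advance +1; mR−mL=-30/37 → turn -1·90°
n=4: pose=(6,8,N); sL=8/25, sR=40/109; mL=1436/2725, mR=128/2725; mL+mR=1564/2725 → advance +1; mR−mL=-12/25 → turn -1·90°
n=5: pose=(6,9,E); sL=5/13, sR=10/17; mL=345/442, mR=45/221; mL+mR=435/442 → advance +1; mR−mL=-15/26 → turn -1·90°

0 8/25 40/109 1436/2725 128/2725 6 8 N
1 5/13 10/17 345/442 45/221 6 9 E
2 40/53 8/13 684/689 -96/689 7 9 S
3 20/37 20/53 1270/1961 -320/1961 7 8 W
4 8/25 40/109 1436/2725 128/2725 6 8 N
5 5/13 10/17 345/442 45/221 6 9 E
final 7 9 S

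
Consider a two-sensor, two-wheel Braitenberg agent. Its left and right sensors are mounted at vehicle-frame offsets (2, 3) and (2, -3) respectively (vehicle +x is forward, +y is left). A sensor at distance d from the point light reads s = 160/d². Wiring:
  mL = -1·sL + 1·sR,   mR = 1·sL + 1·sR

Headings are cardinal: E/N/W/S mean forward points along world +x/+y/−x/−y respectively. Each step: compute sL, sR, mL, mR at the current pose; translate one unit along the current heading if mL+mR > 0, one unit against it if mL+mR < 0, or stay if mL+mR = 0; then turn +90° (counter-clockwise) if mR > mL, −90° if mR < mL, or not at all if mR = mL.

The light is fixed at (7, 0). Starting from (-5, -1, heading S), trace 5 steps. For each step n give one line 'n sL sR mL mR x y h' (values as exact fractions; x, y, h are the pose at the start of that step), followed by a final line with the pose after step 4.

0 16/9 80/117 -128/117 32/13 -5 -1 S
1 160/101 32/25 -768/2525 7232/2525 -5 -2 E
2 40/49 5/2 165/98 325/98 -4 -2 N
3 32/37 160/173 384/6401 11456/6401 -4 -1 W
4 16/9 80/117 -128/117 32/13 -5 -1 S
final -5 -2 E

n=0: pose=(-5,-1,S); sL=16/9, sR=80/117; mL=-128/117, mR=32/13; mL+mR=160/117 → advance +1; mR−mL=32/9 → turn +1·90°
n=1: pose=(-5,-2,E); sL=160/101, sR=32/25; mL=-768/2525, mR=7232/2525; mL+mR=64/25 → advance +1; mR−mL=320/101 → turn +1·90°
n=2: pose=(-4,-2,N); sL=40/49, sR=5/2; mL=165/98, mR=325/98; mL+mR=5 → advance +1; mR−mL=80/49 → turn +1·90°
n=3: pose=(-4,-1,W); sL=32/37, sR=160/173; mL=384/6401, mR=11456/6401; mL+mR=320/173 → advance +1; mR−mL=64/37 → turn +1·90°
n=4: pose=(-5,-1,S); sL=16/9, sR=80/117; mL=-128/117, mR=32/13; mL+mR=160/117 → advance +1; mR−mL=32/9 → turn +1·90°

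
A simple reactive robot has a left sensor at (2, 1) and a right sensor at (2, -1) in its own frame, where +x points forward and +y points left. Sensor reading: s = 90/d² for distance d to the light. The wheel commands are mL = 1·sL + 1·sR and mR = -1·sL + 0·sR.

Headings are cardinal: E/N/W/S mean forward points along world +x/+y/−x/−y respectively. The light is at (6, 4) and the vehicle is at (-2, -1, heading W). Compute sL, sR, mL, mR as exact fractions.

left sensor world pos  = (-4, -2); dL² = 136
right sensor world pos = (-4, 0); dR² = 116
sL = 90/136 = 45/68
sR = 90/116 = 45/58
mL = 1·sL + 1·sR = 2835/1972
mR = -1·sL + 0·sR = -45/68

45/68 45/58 2835/1972 -45/68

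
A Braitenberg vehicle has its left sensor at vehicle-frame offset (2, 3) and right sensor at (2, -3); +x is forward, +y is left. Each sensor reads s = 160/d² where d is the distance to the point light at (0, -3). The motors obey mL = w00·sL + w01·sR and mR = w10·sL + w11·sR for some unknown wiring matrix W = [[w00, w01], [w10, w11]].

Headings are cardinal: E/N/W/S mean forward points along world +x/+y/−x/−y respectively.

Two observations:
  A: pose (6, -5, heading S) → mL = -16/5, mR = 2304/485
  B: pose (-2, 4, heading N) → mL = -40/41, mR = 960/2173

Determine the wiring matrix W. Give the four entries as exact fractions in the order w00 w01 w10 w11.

0 -1/2 -1 1

obs A: pose=(6,-5,S) → sL=160/97, sR=32/5, mL=-16/5, mR=2304/485
obs B: pose=(-2,4,N) → sL=80/53, sR=80/41, mL=-40/41, mR=960/2173
sensor matrix S = [[160/97, 32/5], [80/53, 80/41]]; det S = -1357824/210781
solve [mL_A; mL_B] = S·[w00; w01] and [mR_A; mR_B] = S·[w10; w11]:
  w00 = 0, w01 = -1/2, w10 = -1, w11 = 1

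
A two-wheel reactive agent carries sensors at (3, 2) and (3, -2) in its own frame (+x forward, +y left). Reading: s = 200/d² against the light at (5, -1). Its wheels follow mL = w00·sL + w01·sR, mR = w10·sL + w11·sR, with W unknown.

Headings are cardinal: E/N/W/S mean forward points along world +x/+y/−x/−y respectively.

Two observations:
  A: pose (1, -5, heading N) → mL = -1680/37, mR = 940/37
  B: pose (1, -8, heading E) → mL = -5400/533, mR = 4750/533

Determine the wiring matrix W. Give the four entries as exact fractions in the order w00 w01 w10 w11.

-1 -1 1 1/2

obs A: pose=(1,-5,N) → sL=200/37, sR=40, mL=-1680/37, mR=940/37
obs B: pose=(1,-8,E) → sL=100/13, sR=100/41, mL=-5400/533, mR=4750/533
sensor matrix S = [[200/37, 40], [100/13, 100/41]]; det S = -5808000/19721
solve [mL_A; mL_B] = S·[w00; w01] and [mR_A; mR_B] = S·[w10; w11]:
  w00 = -1, w01 = -1, w10 = 1, w11 = 1/2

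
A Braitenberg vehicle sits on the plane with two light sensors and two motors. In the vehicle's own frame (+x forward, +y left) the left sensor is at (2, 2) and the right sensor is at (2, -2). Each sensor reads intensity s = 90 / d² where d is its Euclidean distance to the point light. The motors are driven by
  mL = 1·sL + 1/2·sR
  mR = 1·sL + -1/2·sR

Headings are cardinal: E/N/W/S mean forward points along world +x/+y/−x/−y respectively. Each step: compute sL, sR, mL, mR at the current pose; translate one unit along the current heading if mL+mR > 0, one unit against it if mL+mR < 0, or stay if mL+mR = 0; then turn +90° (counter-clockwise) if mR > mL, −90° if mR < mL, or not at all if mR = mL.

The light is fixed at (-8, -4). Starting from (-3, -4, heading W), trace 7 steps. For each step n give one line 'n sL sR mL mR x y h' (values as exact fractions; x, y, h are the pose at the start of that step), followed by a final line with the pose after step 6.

0 90/13 90/13 135/13 45/13 -3 -4 W
1 45/4 9/4 99/8 81/8 -4 -4 N
2 2 90/37 119/37 29/37 -4 -3 E
3 9/5 9 63/10 -27/10 -3 -3 S
4 90/13 90/13 135/13 45/13 -3 -4 W
5 45/4 9/4 99/8 81/8 -4 -4 N
6 2 90/37 119/37 29/37 -4 -3 E
final -3 -3 S

n=0: pose=(-3,-4,W); sL=90/13, sR=90/13; mL=135/13, mR=45/13; mL+mR=180/13 → advance +1; mR−mL=-90/13 → turn -1·90°
n=1: pose=(-4,-4,N); sL=45/4, sR=9/4; mL=99/8, mR=81/8; mL+mR=45/2 → advance +1; mR−mL=-9/4 → turn -1·90°
n=2: pose=(-4,-3,E); sL=2, sR=90/37; mL=119/37, mR=29/37; mL+mR=4 → advance +1; mR−mL=-90/37 → turn -1·90°
n=3: pose=(-3,-3,S); sL=9/5, sR=9; mL=63/10, mR=-27/10; mL+mR=18/5 → advance +1; mR−mL=-9 → turn -1·90°
n=4: pose=(-3,-4,W); sL=90/13, sR=90/13; mL=135/13, mR=45/13; mL+mR=180/13 → advance +1; mR−mL=-90/13 → turn -1·90°
n=5: pose=(-4,-4,N); sL=45/4, sR=9/4; mL=99/8, mR=81/8; mL+mR=45/2 → advance +1; mR−mL=-9/4 → turn -1·90°
n=6: pose=(-4,-3,E); sL=2, sR=90/37; mL=119/37, mR=29/37; mL+mR=4 → advance +1; mR−mL=-90/37 → turn -1·90°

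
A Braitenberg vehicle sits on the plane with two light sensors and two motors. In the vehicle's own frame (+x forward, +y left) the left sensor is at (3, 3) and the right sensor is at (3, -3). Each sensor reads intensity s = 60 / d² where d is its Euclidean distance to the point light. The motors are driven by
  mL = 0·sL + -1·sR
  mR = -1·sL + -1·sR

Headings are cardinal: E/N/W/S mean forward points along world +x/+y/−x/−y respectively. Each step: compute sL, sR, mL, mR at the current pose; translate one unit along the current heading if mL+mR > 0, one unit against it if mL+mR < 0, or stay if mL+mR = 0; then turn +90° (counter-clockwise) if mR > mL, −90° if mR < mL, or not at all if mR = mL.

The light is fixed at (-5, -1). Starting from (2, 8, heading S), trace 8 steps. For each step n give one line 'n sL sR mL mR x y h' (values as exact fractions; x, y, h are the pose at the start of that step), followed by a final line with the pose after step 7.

0 15/34 15/13 -15/13 -705/442 2 8 S
1 12/13 12/37 -12/37 -600/481 2 9 W
2 30/97 6/29 -6/29 -1452/2813 3 9 N
3 12/53 60/157 -60/157 -5064/8321 3 8 E
4 15/34 15/13 -15/13 -705/442 2 8 S
5 12/13 12/37 -12/37 -600/481 2 9 W
6 30/97 6/29 -6/29 -1452/2813 3 9 N
7 12/53 60/157 -60/157 -5064/8321 3 8 E
final 2 8 S

n=0: pose=(2,8,S); sL=15/34, sR=15/13; mL=-15/13, mR=-705/442; mL+mR=-1215/442 → advance -1; mR−mL=-15/34 → turn -1·90°
n=1: pose=(2,9,W); sL=12/13, sR=12/37; mL=-12/37, mR=-600/481; mL+mR=-756/481 → advance -1; mR−mL=-12/13 → turn -1·90°
n=2: pose=(3,9,N); sL=30/97, sR=6/29; mL=-6/29, mR=-1452/2813; mL+mR=-2034/2813 → advance -1; mR−mL=-30/97 → turn -1·90°
n=3: pose=(3,8,E); sL=12/53, sR=60/157; mL=-60/157, mR=-5064/8321; mL+mR=-8244/8321 → advance -1; mR−mL=-12/53 → turn -1·90°
n=4: pose=(2,8,S); sL=15/34, sR=15/13; mL=-15/13, mR=-705/442; mL+mR=-1215/442 → advance -1; mR−mL=-15/34 → turn -1·90°
n=5: pose=(2,9,W); sL=12/13, sR=12/37; mL=-12/37, mR=-600/481; mL+mR=-756/481 → advance -1; mR−mL=-12/13 → turn -1·90°
n=6: pose=(3,9,N); sL=30/97, sR=6/29; mL=-6/29, mR=-1452/2813; mL+mR=-2034/2813 → advance -1; mR−mL=-30/97 → turn -1·90°
n=7: pose=(3,8,E); sL=12/53, sR=60/157; mL=-60/157, mR=-5064/8321; mL+mR=-8244/8321 → advance -1; mR−mL=-12/53 → turn -1·90°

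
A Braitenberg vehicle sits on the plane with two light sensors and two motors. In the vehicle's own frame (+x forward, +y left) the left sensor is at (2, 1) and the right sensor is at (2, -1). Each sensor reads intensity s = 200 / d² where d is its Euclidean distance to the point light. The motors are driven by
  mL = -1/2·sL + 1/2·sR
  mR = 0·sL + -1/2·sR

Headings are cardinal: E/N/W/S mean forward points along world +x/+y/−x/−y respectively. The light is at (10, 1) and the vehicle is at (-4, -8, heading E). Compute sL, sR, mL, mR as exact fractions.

25/26 50/61 -225/3172 -25/61

left sensor world pos  = (-2, -7); dL² = 208
right sensor world pos = (-2, -9); dR² = 244
sL = 200/208 = 25/26
sR = 200/244 = 50/61
mL = -1/2·sL + 1/2·sR = -225/3172
mR = 0·sL + -1/2·sR = -25/61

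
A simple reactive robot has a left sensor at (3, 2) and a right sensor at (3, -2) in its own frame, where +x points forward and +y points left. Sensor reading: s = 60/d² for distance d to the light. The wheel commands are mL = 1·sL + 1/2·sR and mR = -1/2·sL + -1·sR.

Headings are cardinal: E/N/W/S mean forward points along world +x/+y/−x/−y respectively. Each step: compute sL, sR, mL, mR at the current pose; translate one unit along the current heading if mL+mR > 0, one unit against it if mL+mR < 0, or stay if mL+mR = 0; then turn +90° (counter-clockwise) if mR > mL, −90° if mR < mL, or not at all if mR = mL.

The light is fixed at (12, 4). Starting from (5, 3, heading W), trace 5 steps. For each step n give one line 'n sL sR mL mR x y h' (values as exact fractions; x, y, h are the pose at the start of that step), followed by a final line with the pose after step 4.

0 60/109 60/101 9330/11009 -9570/11009 5 3 W
1 15/17 3 81/34 -117/34 6 3 N
2 20/3 12/5 118/15 -86/15 6 2 E
3 30/17 30/37 1365/629 -1065/629 7 2 S
4 60/89 12/13 1314/1157 -1458/1157 7 1 W
final 8 1 N

n=0: pose=(5,3,W); sL=60/109, sR=60/101; mL=9330/11009, mR=-9570/11009; mL+mR=-240/11009 → advance -1; mR−mL=-18900/11009 → turn -1·90°
n=1: pose=(6,3,N); sL=15/17, sR=3; mL=81/34, mR=-117/34; mL+mR=-18/17 → advance -1; mR−mL=-99/17 → turn -1·90°
n=2: pose=(6,2,E); sL=20/3, sR=12/5; mL=118/15, mR=-86/15; mL+mR=32/15 → advance +1; mR−mL=-68/5 → turn -1·90°
n=3: pose=(7,2,S); sL=30/17, sR=30/37; mL=1365/629, mR=-1065/629; mL+mR=300/629 → advance +1; mR−mL=-2430/629 → turn -1·90°
n=4: pose=(7,1,W); sL=60/89, sR=12/13; mL=1314/1157, mR=-1458/1157; mL+mR=-144/1157 → advance -1; mR−mL=-2772/1157 → turn -1·90°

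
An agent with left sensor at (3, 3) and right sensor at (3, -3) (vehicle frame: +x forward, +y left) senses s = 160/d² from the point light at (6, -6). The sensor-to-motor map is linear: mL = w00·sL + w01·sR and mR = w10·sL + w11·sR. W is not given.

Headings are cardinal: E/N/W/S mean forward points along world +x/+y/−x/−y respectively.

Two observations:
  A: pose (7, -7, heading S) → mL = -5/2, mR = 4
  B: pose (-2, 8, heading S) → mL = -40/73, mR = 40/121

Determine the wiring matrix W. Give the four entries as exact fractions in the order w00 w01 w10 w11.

obs A: pose=(7,-7,S) → sL=5, sR=8, mL=-5/2, mR=4
obs B: pose=(-2,8,S) → sL=80/73, sR=80/121, mL=-40/73, mR=40/121
sensor matrix S = [[5, 8], [80/73, 80/121]]; det S = -48240/8833
solve [mL_A; mL_B] = S·[w00; w01] and [mR_A; mR_B] = S·[w10; w11]:
  w00 = -1/2, w01 = 0, w10 = 0, w11 = 1/2

-1/2 0 0 1/2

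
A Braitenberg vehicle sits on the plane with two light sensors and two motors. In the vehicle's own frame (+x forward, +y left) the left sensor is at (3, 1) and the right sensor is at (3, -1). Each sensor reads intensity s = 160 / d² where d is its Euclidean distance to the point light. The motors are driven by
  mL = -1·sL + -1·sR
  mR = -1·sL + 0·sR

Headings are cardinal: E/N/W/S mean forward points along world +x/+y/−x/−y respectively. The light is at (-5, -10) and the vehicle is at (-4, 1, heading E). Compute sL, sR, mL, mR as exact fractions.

1 40/29 -69/29 -1

left sensor world pos  = (-1, 2); dL² = 160
right sensor world pos = (-1, 0); dR² = 116
sL = 160/160 = 1
sR = 160/116 = 40/29
mL = -1·sL + -1·sR = -69/29
mR = -1·sL + 0·sR = -1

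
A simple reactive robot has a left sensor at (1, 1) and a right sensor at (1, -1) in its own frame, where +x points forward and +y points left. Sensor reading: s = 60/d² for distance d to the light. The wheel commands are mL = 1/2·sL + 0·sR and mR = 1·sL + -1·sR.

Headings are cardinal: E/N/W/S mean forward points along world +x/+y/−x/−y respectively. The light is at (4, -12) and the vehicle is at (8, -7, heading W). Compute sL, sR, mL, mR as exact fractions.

left sensor world pos  = (7, -8); dL² = 25
right sensor world pos = (7, -6); dR² = 45
sL = 60/25 = 12/5
sR = 60/45 = 4/3
mL = 1/2·sL + 0·sR = 6/5
mR = 1·sL + -1·sR = 16/15

12/5 4/3 6/5 16/15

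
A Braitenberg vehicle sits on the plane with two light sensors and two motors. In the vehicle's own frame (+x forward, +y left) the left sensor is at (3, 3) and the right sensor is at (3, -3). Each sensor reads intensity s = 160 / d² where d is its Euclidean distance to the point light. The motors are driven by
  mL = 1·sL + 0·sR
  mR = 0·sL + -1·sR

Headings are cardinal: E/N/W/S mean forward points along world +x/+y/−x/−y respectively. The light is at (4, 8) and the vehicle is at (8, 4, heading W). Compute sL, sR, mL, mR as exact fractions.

left sensor world pos  = (5, 1); dL² = 50
right sensor world pos = (5, 7); dR² = 2
sL = 160/50 = 16/5
sR = 160/2 = 80
mL = 1·sL + 0·sR = 16/5
mR = 0·sL + -1·sR = -80

16/5 80 16/5 -80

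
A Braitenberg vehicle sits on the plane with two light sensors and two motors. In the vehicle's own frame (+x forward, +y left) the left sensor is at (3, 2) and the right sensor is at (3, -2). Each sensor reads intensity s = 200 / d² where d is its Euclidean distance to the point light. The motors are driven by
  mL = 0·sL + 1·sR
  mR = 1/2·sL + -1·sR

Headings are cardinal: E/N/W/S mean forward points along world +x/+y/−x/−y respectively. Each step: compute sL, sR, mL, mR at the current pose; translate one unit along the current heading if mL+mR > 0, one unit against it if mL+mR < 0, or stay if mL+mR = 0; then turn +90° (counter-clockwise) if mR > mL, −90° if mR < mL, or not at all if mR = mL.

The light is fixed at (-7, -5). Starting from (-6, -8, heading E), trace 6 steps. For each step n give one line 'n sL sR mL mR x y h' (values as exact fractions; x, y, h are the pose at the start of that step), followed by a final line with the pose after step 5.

0 200/17 200/41 200/41 700/697 -6 -8 E
1 50/13 50/9 50/9 -425/117 -5 -8 S
2 200/37 40 40 -1380/37 -5 -9 W
3 100 20 20 30 -6 -9 N
4 200/29 40 40 -1060/29 -6 -8 W
5 50 50 50 -25 -7 -8 N
final -7 -7 E

n=0: pose=(-6,-8,E); sL=200/17, sR=200/41; mL=200/41, mR=700/697; mL+mR=100/17 → advance +1; mR−mL=-2700/697 → turn -1·90°
n=1: pose=(-5,-8,S); sL=50/13, sR=50/9; mL=50/9, mR=-425/117; mL+mR=25/13 → advance +1; mR−mL=-1075/117 → turn -1·90°
n=2: pose=(-5,-9,W); sL=200/37, sR=40; mL=40, mR=-1380/37; mL+mR=100/37 → advance +1; mR−mL=-2860/37 → turn -1·90°
n=3: pose=(-6,-9,N); sL=100, sR=20; mL=20, mR=30; mL+mR=50 → advance +1; mR−mL=10 → turn +1·90°
n=4: pose=(-6,-8,W); sL=200/29, sR=40; mL=40, mR=-1060/29; mL+mR=100/29 → advance +1; mR−mL=-2220/29 → turn -1·90°
n=5: pose=(-7,-8,N); sL=50, sR=50; mL=50, mR=-25; mL+mR=25 → advance +1; mR−mL=-75 → turn -1·90°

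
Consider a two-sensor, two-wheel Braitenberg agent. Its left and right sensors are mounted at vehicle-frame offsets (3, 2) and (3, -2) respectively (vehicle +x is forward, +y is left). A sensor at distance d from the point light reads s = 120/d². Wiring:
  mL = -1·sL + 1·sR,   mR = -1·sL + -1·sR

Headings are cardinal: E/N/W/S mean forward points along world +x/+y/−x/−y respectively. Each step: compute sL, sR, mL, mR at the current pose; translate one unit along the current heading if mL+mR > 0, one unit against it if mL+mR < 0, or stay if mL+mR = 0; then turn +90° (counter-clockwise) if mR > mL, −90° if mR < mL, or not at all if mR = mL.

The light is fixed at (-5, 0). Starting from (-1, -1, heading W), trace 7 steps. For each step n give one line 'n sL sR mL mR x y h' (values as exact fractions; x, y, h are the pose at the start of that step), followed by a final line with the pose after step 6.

0 12 60 48 -72 -1 -1 W
1 120/13 120/53 -4800/689 -7920/689 0 -1 N
2 15/8 3/2 -3/8 -27/8 0 -2 E
3 120/61 120/29 3840/1769 -10800/1769 -1 -2 S
4 12 60 48 -72 -1 -1 W
5 120/13 120/53 -4800/689 -7920/689 0 -1 N
6 15/8 3/2 -3/8 -27/8 0 -2 E
final -1 -2 S

n=0: pose=(-1,-1,W); sL=12, sR=60; mL=48, mR=-72; mL+mR=-24 → advance -1; mR−mL=-120 → turn -1·90°
n=1: pose=(0,-1,N); sL=120/13, sR=120/53; mL=-4800/689, mR=-7920/689; mL+mR=-240/13 → advance -1; mR−mL=-240/53 → turn -1·90°
n=2: pose=(0,-2,E); sL=15/8, sR=3/2; mL=-3/8, mR=-27/8; mL+mR=-15/4 → advance -1; mR−mL=-3 → turn -1·90°
n=3: pose=(-1,-2,S); sL=120/61, sR=120/29; mL=3840/1769, mR=-10800/1769; mL+mR=-240/61 → advance -1; mR−mL=-240/29 → turn -1·90°
n=4: pose=(-1,-1,W); sL=12, sR=60; mL=48, mR=-72; mL+mR=-24 → advance -1; mR−mL=-120 → turn -1·90°
n=5: pose=(0,-1,N); sL=120/13, sR=120/53; mL=-4800/689, mR=-7920/689; mL+mR=-240/13 → advance -1; mR−mL=-240/53 → turn -1·90°
n=6: pose=(0,-2,E); sL=15/8, sR=3/2; mL=-3/8, mR=-27/8; mL+mR=-15/4 → advance -1; mR−mL=-3 → turn -1·90°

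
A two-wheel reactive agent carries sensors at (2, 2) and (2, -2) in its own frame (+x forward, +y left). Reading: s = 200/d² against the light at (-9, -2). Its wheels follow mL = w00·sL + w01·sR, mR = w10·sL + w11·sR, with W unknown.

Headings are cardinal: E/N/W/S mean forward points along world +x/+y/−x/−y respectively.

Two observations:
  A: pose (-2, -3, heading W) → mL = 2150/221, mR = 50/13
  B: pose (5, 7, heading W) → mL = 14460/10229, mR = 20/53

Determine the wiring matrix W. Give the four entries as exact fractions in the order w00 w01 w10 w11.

1 1/2 0 1/2

obs A: pose=(-2,-3,W) → sL=100/17, sR=100/13, mL=2150/221, mR=50/13
obs B: pose=(5,7,W) → sL=200/193, sR=40/53, mL=14460/10229, mR=20/53
sensor matrix S = [[100/17, 100/13], [200/193, 40/53]]; det S = -7984000/2260609
solve [mL_A; mL_B] = S·[w00; w01] and [mR_A; mR_B] = S·[w10; w11]:
  w00 = 1, w01 = 1/2, w10 = 0, w11 = 1/2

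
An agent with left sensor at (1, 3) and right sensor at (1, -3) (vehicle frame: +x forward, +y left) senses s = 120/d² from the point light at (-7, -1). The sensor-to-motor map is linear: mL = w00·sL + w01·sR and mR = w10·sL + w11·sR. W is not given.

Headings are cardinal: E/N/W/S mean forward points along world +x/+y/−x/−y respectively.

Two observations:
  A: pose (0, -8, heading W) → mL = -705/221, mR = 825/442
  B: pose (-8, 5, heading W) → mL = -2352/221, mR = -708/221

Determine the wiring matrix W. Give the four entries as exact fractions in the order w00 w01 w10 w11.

obs A: pose=(0,-8,W) → sL=15/17, sR=30/13, mL=-705/221, mR=825/442
obs B: pose=(-8,5,W) → sL=120/13, sR=24/17, mL=-2352/221, mR=-708/221
sensor matrix S = [[15/17, 30/13], [120/13, 24/17]]; det S = -979560/48841
solve [mL_A; mL_B] = S·[w00; w01] and [mR_A; mR_B] = S·[w10; w11]:
  w00 = -1, w01 = -1, w10 = -1/2, w11 = 1

-1 -1 -1/2 1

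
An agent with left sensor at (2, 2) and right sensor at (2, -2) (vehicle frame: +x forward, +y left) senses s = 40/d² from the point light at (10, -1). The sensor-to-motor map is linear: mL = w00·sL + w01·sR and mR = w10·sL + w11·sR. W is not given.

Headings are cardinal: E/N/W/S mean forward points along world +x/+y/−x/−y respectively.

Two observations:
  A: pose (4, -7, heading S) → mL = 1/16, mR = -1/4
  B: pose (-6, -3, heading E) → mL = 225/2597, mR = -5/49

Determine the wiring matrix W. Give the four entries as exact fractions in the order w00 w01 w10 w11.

-1/2 1 -1/2 0

obs A: pose=(4,-7,S) → sL=1/2, sR=5/16, mL=1/16, mR=-1/4
obs B: pose=(-6,-3,E) → sL=10/49, sR=10/53, mL=225/2597, mR=-5/49
sensor matrix S = [[1/2, 5/16], [10/49, 10/53]]; det S = 635/20776
solve [mL_A; mL_B] = S·[w00; w01] and [mR_A; mR_B] = S·[w10; w11]:
  w00 = -1/2, w01 = 1, w10 = -1/2, w11 = 0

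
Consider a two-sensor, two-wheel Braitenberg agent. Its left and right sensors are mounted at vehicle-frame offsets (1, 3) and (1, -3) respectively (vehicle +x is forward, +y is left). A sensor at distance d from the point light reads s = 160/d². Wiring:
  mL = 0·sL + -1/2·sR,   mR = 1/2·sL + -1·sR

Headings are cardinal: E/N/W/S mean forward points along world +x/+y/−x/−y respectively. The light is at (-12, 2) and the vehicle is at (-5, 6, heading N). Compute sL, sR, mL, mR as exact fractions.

160/41 32/25 -16/25 688/1025

left sensor world pos  = (-8, 7); dL² = 41
right sensor world pos = (-2, 7); dR² = 125
sL = 160/41 = 160/41
sR = 160/125 = 32/25
mL = 0·sL + -1/2·sR = -16/25
mR = 1/2·sL + -1·sR = 688/1025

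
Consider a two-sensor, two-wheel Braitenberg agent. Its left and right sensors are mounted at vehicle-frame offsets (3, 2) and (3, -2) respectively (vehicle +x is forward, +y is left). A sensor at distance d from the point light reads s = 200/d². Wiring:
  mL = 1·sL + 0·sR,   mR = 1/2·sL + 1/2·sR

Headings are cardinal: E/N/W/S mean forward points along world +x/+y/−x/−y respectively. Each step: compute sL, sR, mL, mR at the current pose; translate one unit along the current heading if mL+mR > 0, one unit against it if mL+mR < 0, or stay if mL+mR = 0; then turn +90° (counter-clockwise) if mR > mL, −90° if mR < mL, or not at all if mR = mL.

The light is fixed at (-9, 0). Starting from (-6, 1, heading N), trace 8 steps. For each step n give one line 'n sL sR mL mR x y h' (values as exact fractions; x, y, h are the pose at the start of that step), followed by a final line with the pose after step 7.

n=0: pose=(-6,1,N); sL=200/17, sR=200/41; mL=200/17, mR=5800/697; mL+mR=14000/697 → advance +1; mR−mL=-2400/697 → turn -1·90°
n=1: pose=(-6,2,E); sL=50/13, sR=50/9; mL=50/13, mR=550/117; mL+mR=1000/117 → advance +1; mR−mL=100/117 → turn +1·90°
n=2: pose=(-5,2,N); sL=200/29, sR=200/61; mL=200/29, mR=9000/1769; mL+mR=21200/1769 → advance +1; mR−mL=-3200/1769 → turn -1·90°
n=3: pose=(-5,3,E); sL=100/37, sR=4; mL=100/37, mR=124/37; mL+mR=224/37 → advance +1; mR−mL=24/37 → turn +1·90°
n=4: pose=(-4,3,N); sL=40/9, sR=40/17; mL=40/9, mR=520/153; mL+mR=400/51 → advance +1; mR−mL=-160/153 → turn -1·90°
n=5: pose=(-4,4,E); sL=2, sR=50/17; mL=2, mR=42/17; mL+mR=76/17 → advance +1; mR−mL=8/17 → turn +1·90°
n=6: pose=(-3,4,N); sL=40/13, sR=200/113; mL=40/13, mR=3560/1469; mL+mR=8080/1469 → advance +1; mR−mL=-960/1469 → turn -1·90°
n=7: pose=(-3,5,E); sL=20/13, sR=20/9; mL=20/13, mR=220/117; mL+mR=400/117 → advance +1; mR−mL=40/117 → turn +1·90°

0 200/17 200/41 200/17 5800/697 -6 1 N
1 50/13 50/9 50/13 550/117 -6 2 E
2 200/29 200/61 200/29 9000/1769 -5 2 N
3 100/37 4 100/37 124/37 -5 3 E
4 40/9 40/17 40/9 520/153 -4 3 N
5 2 50/17 2 42/17 -4 4 E
6 40/13 200/113 40/13 3560/1469 -3 4 N
7 20/13 20/9 20/13 220/117 -3 5 E
final -2 5 N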